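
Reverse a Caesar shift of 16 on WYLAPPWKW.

W(22): 22−16=6 → G
Y(24): 24−16=8 → I
L(11): 11−16=-5≡21 → V
A(0): 0−16=-16≡10 → K
P(15): 15−16=-1≡25 → Z
P(15): 15−16=-1≡25 → Z
W(22): 22−16=6 → G
K(10): 10−16=-6≡20 → U
W(22): 22−16=6 → G

GIVKZZGUG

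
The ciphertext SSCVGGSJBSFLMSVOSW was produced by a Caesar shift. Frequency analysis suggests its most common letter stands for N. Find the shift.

5

The most frequent ciphertext letter is S (appears 6 times).
S is position 18; N is position 13.
Shift = 5.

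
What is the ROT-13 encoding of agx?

ntk

a(0): 0+13=13 → n
g(6): 6+13=19 → t
x(23): 23+13=36≡10 → k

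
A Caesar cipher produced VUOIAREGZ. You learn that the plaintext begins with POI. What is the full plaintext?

POICULYAT

From the crib: V(21)−P(15)=6, so the shift is 6.
Subtract 6 from each ciphertext letter:
V(21): 21−6=15 → P
U(20): 20−6=14 → O
O(14): 14−6=8 → I
I(8): 8−6=2 → C
A(0): 0−6=-6≡20 → U
R(17): 17−6=11 → L
E(4): 4−6=-2≡24 → Y
G(6): 6−6=0 → A
Z(25): 25−6=19 → T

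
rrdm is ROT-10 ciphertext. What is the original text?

hhtc

r(17): 17−10=7 → h
r(17): 17−10=7 → h
d(3): 3−10=-7≡19 → t
m(12): 12−10=2 → c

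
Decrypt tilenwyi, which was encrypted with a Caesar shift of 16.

t(19): 19−16=3 → d
i(8): 8−16=-8≡18 → s
l(11): 11−16=-5≡21 → v
e(4): 4−16=-12≡14 → o
n(13): 13−16=-3≡23 → x
w(22): 22−16=6 → g
y(24): 24−16=8 → i
i(8): 8−16=-8≡18 → s

dsvoxgis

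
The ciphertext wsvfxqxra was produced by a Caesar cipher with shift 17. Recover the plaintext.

w(22): 22−17=5 → f
s(18): 18−17=1 → b
v(21): 21−17=4 → e
f(5): 5−17=-12≡14 → o
x(23): 23−17=6 → g
q(16): 16−17=-1≡25 → z
x(23): 23−17=6 → g
r(17): 17−17=0 → a
a(0): 0−17=-17≡9 → j

fbeogzgaj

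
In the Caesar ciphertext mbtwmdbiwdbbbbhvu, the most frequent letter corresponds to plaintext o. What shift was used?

13

The most frequent ciphertext letter is b (appears 6 times).
b is position 1; o is position 14.
Shift = -13≡13.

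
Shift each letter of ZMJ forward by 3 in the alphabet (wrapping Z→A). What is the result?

Z(25): 25+3=28≡2 → C
M(12): 12+3=15 → P
J(9): 9+3=12 → M

CPM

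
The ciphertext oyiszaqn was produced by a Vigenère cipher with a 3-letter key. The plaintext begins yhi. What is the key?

qra

Subtract each crib letter from the matching ciphertext letter (mod 26):
o(14)−y(24)=-10≡16 → q
y(24)−h(7)=17 → r
i(8)−i(8)=0 → a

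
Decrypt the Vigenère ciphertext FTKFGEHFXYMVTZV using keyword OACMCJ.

Repeat the key across the ciphertext: OACMCJOACMCJOAC
F(5)−O(14): -9≡17 → R
T(19)−A(0): 19 → T
K(10)−C(2): 8 → I
F(5)−M(12): -7≡19 → T
G(6)−C(2): 4 → E
E(4)−J(9): -5≡21 → V
H(7)−O(14): -7≡19 → T
F(5)−A(0): 5 → F
X(23)−C(2): 21 → V
Y(24)−M(12): 12 → M
M(12)−C(2): 10 → K
V(21)−J(9): 12 → M
T(19)−O(14): 5 → F
Z(25)−A(0): 25 → Z
V(21)−C(2): 19 → T

RTITEVTFVMKMFZT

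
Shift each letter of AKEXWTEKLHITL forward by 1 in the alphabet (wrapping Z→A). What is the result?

A(0): 0+1=1 → B
K(10): 10+1=11 → L
E(4): 4+1=5 → F
X(23): 23+1=24 → Y
W(22): 22+1=23 → X
T(19): 19+1=20 → U
E(4): 4+1=5 → F
K(10): 10+1=11 → L
L(11): 11+1=12 → M
H(7): 7+1=8 → I
I(8): 8+1=9 → J
T(19): 19+1=20 → U
L(11): 11+1=12 → M

BLFYXUFLMIJUM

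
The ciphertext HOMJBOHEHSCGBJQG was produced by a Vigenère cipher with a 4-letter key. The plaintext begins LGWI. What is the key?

WIQB

Subtract each crib letter from the matching ciphertext letter (mod 26):
H(7)−L(11)=-4≡22 → W
O(14)−G(6)=8 → I
M(12)−W(22)=-10≡16 → Q
J(9)−I(8)=1 → B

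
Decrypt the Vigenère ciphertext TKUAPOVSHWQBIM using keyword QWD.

DORKTLFWEGUYSQ

Repeat the key across the ciphertext: QWDQWDQWDQWDQW
T(19)−Q(16): 3 → D
K(10)−W(22): -12≡14 → O
U(20)−D(3): 17 → R
A(0)−Q(16): -16≡10 → K
P(15)−W(22): -7≡19 → T
O(14)−D(3): 11 → L
V(21)−Q(16): 5 → F
S(18)−W(22): -4≡22 → W
H(7)−D(3): 4 → E
W(22)−Q(16): 6 → G
Q(16)−W(22): -6≡20 → U
B(1)−D(3): -2≡24 → Y
I(8)−Q(16): -8≡18 → S
M(12)−W(22): -10≡16 → Q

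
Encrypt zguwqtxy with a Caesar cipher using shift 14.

z(25): 25+14=39≡13 → n
g(6): 6+14=20 → u
u(20): 20+14=34≡8 → i
w(22): 22+14=36≡10 → k
q(16): 16+14=30≡4 → e
t(19): 19+14=33≡7 → h
x(23): 23+14=37≡11 → l
y(24): 24+14=38≡12 → m

nuikehlm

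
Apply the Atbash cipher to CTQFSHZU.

C(2) → X(23)
T(19) → G(6)
Q(16) → J(9)
F(5) → U(20)
S(18) → H(7)
H(7) → S(18)
Z(25) → A(0)
U(20) → F(5)

XGJUHSAF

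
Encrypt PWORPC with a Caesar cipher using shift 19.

P(15): 15+19=34≡8 → I
W(22): 22+19=41≡15 → P
O(14): 14+19=33≡7 → H
R(17): 17+19=36≡10 → K
P(15): 15+19=34≡8 → I
C(2): 2+19=21 → V

IPHKIV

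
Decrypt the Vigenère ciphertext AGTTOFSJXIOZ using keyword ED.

Repeat the key across the ciphertext: EDEDEDEDEDED
A(0)−E(4): -4≡22 → W
G(6)−D(3): 3 → D
T(19)−E(4): 15 → P
T(19)−D(3): 16 → Q
O(14)−E(4): 10 → K
F(5)−D(3): 2 → C
S(18)−E(4): 14 → O
J(9)−D(3): 6 → G
X(23)−E(4): 19 → T
I(8)−D(3): 5 → F
O(14)−E(4): 10 → K
Z(25)−D(3): 22 → W

WDPQKCOGTFKW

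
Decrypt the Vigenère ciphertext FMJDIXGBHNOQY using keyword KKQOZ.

Repeat the key across the ciphertext: KKQOZKKQOZKKQ
F(5)−K(10): -5≡21 → V
M(12)−K(10): 2 → C
J(9)−Q(16): -7≡19 → T
D(3)−O(14): -11≡15 → P
I(8)−Z(25): -17≡9 → J
X(23)−K(10): 13 → N
G(6)−K(10): -4≡22 → W
B(1)−Q(16): -15≡11 → L
H(7)−O(14): -7≡19 → T
N(13)−Z(25): -12≡14 → O
O(14)−K(10): 4 → E
Q(16)−K(10): 6 → G
Y(24)−Q(16): 8 → I

VCTPJNWLTOEGI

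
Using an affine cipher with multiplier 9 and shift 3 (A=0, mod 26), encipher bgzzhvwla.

b(1): 9·1+3=12 → m
g(6): 9·6+3=57≡5 → f
z(25): 9·25+3=228≡20 → u
z(25): 9·25+3=228≡20 → u
h(7): 9·7+3=66≡14 → o
v(21): 9·21+3=192≡10 → k
w(22): 9·22+3=201≡19 → t
l(11): 9·11+3=102≡24 → y
a(0): 9·0+3=3 → d

mfuuoktyd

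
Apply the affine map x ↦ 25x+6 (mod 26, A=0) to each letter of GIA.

AYG

G(6): 25·6+6=156≡0 → A
I(8): 25·8+6=206≡24 → Y
A(0): 25·0+6=6 → G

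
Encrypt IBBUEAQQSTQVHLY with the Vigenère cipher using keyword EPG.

Repeat the key across the message: EPGEPGEPGEPGEPG
I(8)+E(4): 12 → M
B(1)+P(15): 16 → Q
B(1)+G(6): 7 → H
U(20)+E(4): 24 → Y
E(4)+P(15): 19 → T
A(0)+G(6): 6 → G
Q(16)+E(4): 20 → U
Q(16)+P(15): 31≡5 → F
S(18)+G(6): 24 → Y
T(19)+E(4): 23 → X
Q(16)+P(15): 31≡5 → F
V(21)+G(6): 27≡1 → B
H(7)+E(4): 11 → L
L(11)+P(15): 26≡0 → A
Y(24)+G(6): 30≡4 → E

MQHYTGUFYXFBLAE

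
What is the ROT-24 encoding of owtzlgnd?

murxjelb

o(14): 14+24=38≡12 → m
w(22): 22+24=46≡20 → u
t(19): 19+24=43≡17 → r
z(25): 25+24=49≡23 → x
l(11): 11+24=35≡9 → j
g(6): 6+24=30≡4 → e
n(13): 13+24=37≡11 → l
d(3): 3+24=27≡1 → b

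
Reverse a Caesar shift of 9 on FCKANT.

F(5): 5−9=-4≡22 → W
C(2): 2−9=-7≡19 → T
K(10): 10−9=1 → B
A(0): 0−9=-9≡17 → R
N(13): 13−9=4 → E
T(19): 19−9=10 → K

WTBREK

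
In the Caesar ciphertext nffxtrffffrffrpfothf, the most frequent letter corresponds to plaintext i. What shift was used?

The most frequent ciphertext letter is f (appears 10 times).
f is position 5; i is position 8.
Shift = -3≡23.

23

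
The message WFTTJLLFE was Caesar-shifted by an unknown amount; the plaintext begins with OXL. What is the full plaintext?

From the crib: W(22)−O(14)=8, so the shift is 8.
Subtract 8 from each ciphertext letter:
W(22): 22−8=14 → O
F(5): 5−8=-3≡23 → X
T(19): 19−8=11 → L
T(19): 19−8=11 → L
J(9): 9−8=1 → B
L(11): 11−8=3 → D
L(11): 11−8=3 → D
F(5): 5−8=-3≡23 → X
E(4): 4−8=-4≡22 → W

OXLLBDDXW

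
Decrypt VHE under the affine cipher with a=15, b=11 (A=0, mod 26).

SYD

The inverse of 15 mod 26 is 7, since 15·7=105≡1. Apply D(y)=7·(y−11) mod 26:
V(21): 7·(21−11)=70≡18 → S
H(7): 7·(7−11)=-28≡24 → Y
E(4): 7·(4−11)=-49≡3 → D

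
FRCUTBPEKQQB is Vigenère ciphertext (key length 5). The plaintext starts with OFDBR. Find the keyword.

Subtract each crib letter from the matching ciphertext letter (mod 26):
F(5)−O(14)=-9≡17 → R
R(17)−F(5)=12 → M
C(2)−D(3)=-1≡25 → Z
U(20)−B(1)=19 → T
T(19)−R(17)=2 → C

RMZTC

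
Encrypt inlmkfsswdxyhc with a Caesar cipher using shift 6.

otrsqlyycjdeni

i(8): 8+6=14 → o
n(13): 13+6=19 → t
l(11): 11+6=17 → r
m(12): 12+6=18 → s
k(10): 10+6=16 → q
f(5): 5+6=11 → l
s(18): 18+6=24 → y
s(18): 18+6=24 → y
w(22): 22+6=28≡2 → c
d(3): 3+6=9 → j
x(23): 23+6=29≡3 → d
y(24): 24+6=30≡4 → e
h(7): 7+6=13 → n
c(2): 2+6=8 → i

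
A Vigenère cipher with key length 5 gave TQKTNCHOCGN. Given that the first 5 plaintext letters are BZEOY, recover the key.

Subtract each crib letter from the matching ciphertext letter (mod 26):
T(19)−B(1)=18 → S
Q(16)−Z(25)=-9≡17 → R
K(10)−E(4)=6 → G
T(19)−O(14)=5 → F
N(13)−Y(24)=-11≡15 → P

SRGFP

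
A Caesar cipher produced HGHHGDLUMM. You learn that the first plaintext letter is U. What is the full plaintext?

UTUUTQYHZZ

From the crib: H(7)−U(20)=-13≡13, so the shift is 13.
Subtract 13 from each ciphertext letter:
H(7): 7−13=-6≡20 → U
G(6): 6−13=-7≡19 → T
H(7): 7−13=-6≡20 → U
H(7): 7−13=-6≡20 → U
G(6): 6−13=-7≡19 → T
D(3): 3−13=-10≡16 → Q
L(11): 11−13=-2≡24 → Y
U(20): 20−13=7 → H
M(12): 12−13=-1≡25 → Z
M(12): 12−13=-1≡25 → Z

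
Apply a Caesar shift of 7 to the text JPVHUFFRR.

QWCOBMMYY

J(9): 9+7=16 → Q
P(15): 15+7=22 → W
V(21): 21+7=28≡2 → C
H(7): 7+7=14 → O
U(20): 20+7=27≡1 → B
F(5): 5+7=12 → M
F(5): 5+7=12 → M
R(17): 17+7=24 → Y
R(17): 17+7=24 → Y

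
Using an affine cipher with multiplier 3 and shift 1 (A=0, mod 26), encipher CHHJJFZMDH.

C(2): 3·2+1=7 → H
H(7): 3·7+1=22 → W
H(7): 3·7+1=22 → W
J(9): 3·9+1=28≡2 → C
J(9): 3·9+1=28≡2 → C
F(5): 3·5+1=16 → Q
Z(25): 3·25+1=76≡24 → Y
M(12): 3·12+1=37≡11 → L
D(3): 3·3+1=10 → K
H(7): 3·7+1=22 → W

HWWCCQYLKW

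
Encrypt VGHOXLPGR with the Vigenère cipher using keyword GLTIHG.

Repeat the key across the message: GLTIHGGLT
V(21)+G(6): 27≡1 → B
G(6)+L(11): 17 → R
H(7)+T(19): 26≡0 → A
O(14)+I(8): 22 → W
X(23)+H(7): 30≡4 → E
L(11)+G(6): 17 → R
P(15)+G(6): 21 → V
G(6)+L(11): 17 → R
R(17)+T(19): 36≡10 → K

BRAWERVRK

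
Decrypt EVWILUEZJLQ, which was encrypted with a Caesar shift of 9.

E(4): 4−9=-5≡21 → V
V(21): 21−9=12 → M
W(22): 22−9=13 → N
I(8): 8−9=-1≡25 → Z
L(11): 11−9=2 → C
U(20): 20−9=11 → L
E(4): 4−9=-5≡21 → V
Z(25): 25−9=16 → Q
J(9): 9−9=0 → A
L(11): 11−9=2 → C
Q(16): 16−9=7 → H

VMNZCLVQACH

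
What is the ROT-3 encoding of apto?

a(0): 0+3=3 → d
p(15): 15+3=18 → s
t(19): 19+3=22 → w
o(14): 14+3=17 → r

dswr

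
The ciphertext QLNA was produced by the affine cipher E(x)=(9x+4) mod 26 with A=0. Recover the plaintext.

KVBO

The inverse of 9 mod 26 is 3, since 9·3=27≡1. Apply D(y)=3·(y−4) mod 26:
Q(16): 3·(16−4)=36≡10 → K
L(11): 3·(11−4)=21 → V
N(13): 3·(13−4)=27≡1 → B
A(0): 3·(0−4)=-12≡14 → O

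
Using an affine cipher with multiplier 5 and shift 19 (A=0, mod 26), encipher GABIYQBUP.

XTYHJVYPQ

G(6): 5·6+19=49≡23 → X
A(0): 5·0+19=19 → T
B(1): 5·1+19=24 → Y
I(8): 5·8+19=59≡7 → H
Y(24): 5·24+19=139≡9 → J
Q(16): 5·16+19=99≡21 → V
B(1): 5·1+19=24 → Y
U(20): 5·20+19=119≡15 → P
P(15): 5·15+19=94≡16 → Q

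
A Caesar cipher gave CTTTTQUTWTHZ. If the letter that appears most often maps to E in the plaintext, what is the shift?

The most frequent ciphertext letter is T (appears 6 times).
T is position 19; E is position 4.
Shift = 15.

15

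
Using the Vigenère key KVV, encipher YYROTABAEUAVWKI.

Repeat the key across the message: KVVKVVKVVKVVKVV
Y(24)+K(10): 34≡8 → I
Y(24)+V(21): 45≡19 → T
R(17)+V(21): 38≡12 → M
O(14)+K(10): 24 → Y
T(19)+V(21): 40≡14 → O
A(0)+V(21): 21 → V
B(1)+K(10): 11 → L
A(0)+V(21): 21 → V
E(4)+V(21): 25 → Z
U(20)+K(10): 30≡4 → E
A(0)+V(21): 21 → V
V(21)+V(21): 42≡16 → Q
W(22)+K(10): 32≡6 → G
K(10)+V(21): 31≡5 → F
I(8)+V(21): 29≡3 → D

ITMYOVLVZEVQGFD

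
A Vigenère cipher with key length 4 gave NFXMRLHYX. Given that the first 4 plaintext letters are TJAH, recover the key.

Subtract each crib letter from the matching ciphertext letter (mod 26):
N(13)−T(19)=-6≡20 → U
F(5)−J(9)=-4≡22 → W
X(23)−A(0)=23 → X
M(12)−H(7)=5 → F

UWXF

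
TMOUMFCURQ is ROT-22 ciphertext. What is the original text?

XQSYQJGYVU

T(19): 19−22=-3≡23 → X
M(12): 12−22=-10≡16 → Q
O(14): 14−22=-8≡18 → S
U(20): 20−22=-2≡24 → Y
M(12): 12−22=-10≡16 → Q
F(5): 5−22=-17≡9 → J
C(2): 2−22=-20≡6 → G
U(20): 20−22=-2≡24 → Y
R(17): 17−22=-5≡21 → V
Q(16): 16−22=-6≡20 → U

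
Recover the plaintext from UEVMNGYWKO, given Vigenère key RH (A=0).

Repeat the key across the ciphertext: RHRHRHRHRH
U(20)−R(17): 3 → D
E(4)−H(7): -3≡23 → X
V(21)−R(17): 4 → E
M(12)−H(7): 5 → F
N(13)−R(17): -4≡22 → W
G(6)−H(7): -1≡25 → Z
Y(24)−R(17): 7 → H
W(22)−H(7): 15 → P
K(10)−R(17): -7≡19 → T
O(14)−H(7): 7 → H

DXEFWZHPTH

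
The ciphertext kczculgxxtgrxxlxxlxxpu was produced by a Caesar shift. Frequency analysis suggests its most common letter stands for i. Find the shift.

The most frequent ciphertext letter is x (appears 8 times).
x is position 23; i is position 8.
Shift = 15.

15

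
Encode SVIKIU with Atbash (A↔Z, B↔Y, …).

HERPRF

S(18) → H(7)
V(21) → E(4)
I(8) → R(17)
K(10) → P(15)
I(8) → R(17)
U(20) → F(5)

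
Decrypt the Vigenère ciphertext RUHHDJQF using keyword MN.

Repeat the key across the ciphertext: MNMNMNMN
R(17)−M(12): 5 → F
U(20)−N(13): 7 → H
H(7)−M(12): -5≡21 → V
H(7)−N(13): -6≡20 → U
D(3)−M(12): -9≡17 → R
J(9)−N(13): -4≡22 → W
Q(16)−M(12): 4 → E
F(5)−N(13): -8≡18 → S

FHVURWES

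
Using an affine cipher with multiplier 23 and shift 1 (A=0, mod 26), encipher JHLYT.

J(9): 23·9+1=208≡0 → A
H(7): 23·7+1=162≡6 → G
L(11): 23·11+1=254≡20 → U
Y(24): 23·24+1=553≡7 → H
T(19): 23·19+1=438≡22 → W

AGUHW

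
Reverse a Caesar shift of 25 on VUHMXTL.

V(21): 21−25=-4≡22 → W
U(20): 20−25=-5≡21 → V
H(7): 7−25=-18≡8 → I
M(12): 12−25=-13≡13 → N
X(23): 23−25=-2≡24 → Y
T(19): 19−25=-6≡20 → U
L(11): 11−25=-14≡12 → M

WVINYUM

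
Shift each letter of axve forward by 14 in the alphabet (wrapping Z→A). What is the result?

a(0): 0+14=14 → o
x(23): 23+14=37≡11 → l
v(21): 21+14=35≡9 → j
e(4): 4+14=18 → s

oljs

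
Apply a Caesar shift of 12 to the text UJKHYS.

U(20): 20+12=32≡6 → G
J(9): 9+12=21 → V
K(10): 10+12=22 → W
H(7): 7+12=19 → T
Y(24): 24+12=36≡10 → K
S(18): 18+12=30≡4 → E

GVWTKE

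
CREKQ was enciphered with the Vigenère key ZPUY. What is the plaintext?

DCKMR

Repeat the key across the ciphertext: ZPUYZ
C(2)−Z(25): -23≡3 → D
R(17)−P(15): 2 → C
E(4)−U(20): -16≡10 → K
K(10)−Y(24): -14≡12 → M
Q(16)−Z(25): -9≡17 → R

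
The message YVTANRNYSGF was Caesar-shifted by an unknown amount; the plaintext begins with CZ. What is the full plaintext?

From the crib: Y(24)−C(2)=22, so the shift is 22.
Subtract 22 from each ciphertext letter:
Y(24): 24−22=2 → C
V(21): 21−22=-1≡25 → Z
T(19): 19−22=-3≡23 → X
A(0): 0−22=-22≡4 → E
N(13): 13−22=-9≡17 → R
R(17): 17−22=-5≡21 → V
N(13): 13−22=-9≡17 → R
Y(24): 24−22=2 → C
S(18): 18−22=-4≡22 → W
G(6): 6−22=-16≡10 → K
F(5): 5−22=-17≡9 → J

CZXERVRCWKJ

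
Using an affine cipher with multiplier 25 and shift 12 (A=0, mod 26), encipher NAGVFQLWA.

ZMGRHWBQM

N(13): 25·13+12=337≡25 → Z
A(0): 25·0+12=12 → M
G(6): 25·6+12=162≡6 → G
V(21): 25·21+12=537≡17 → R
F(5): 25·5+12=137≡7 → H
Q(16): 25·16+12=412≡22 → W
L(11): 25·11+12=287≡1 → B
W(22): 25·22+12=562≡16 → Q
A(0): 25·0+12=12 → M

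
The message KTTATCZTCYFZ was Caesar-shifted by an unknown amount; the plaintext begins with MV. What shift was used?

24

From the crib: K(10)−M(12)=-2≡24, so the shift is 24.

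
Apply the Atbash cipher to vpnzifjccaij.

ekmaruqxxzrq

v(21) → e(4)
p(15) → k(10)
n(13) → m(12)
z(25) → a(0)
i(8) → r(17)
f(5) → u(20)
j(9) → q(16)
c(2) → x(23)
c(2) → x(23)
a(0) → z(25)
i(8) → r(17)
j(9) → q(16)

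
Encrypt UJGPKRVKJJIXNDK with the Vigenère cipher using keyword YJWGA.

SSCVKPEGPJGGJJK

Repeat the key across the message: YJWGAYJWGAYJWGA
U(20)+Y(24): 44≡18 → S
J(9)+J(9): 18 → S
G(6)+W(22): 28≡2 → C
P(15)+G(6): 21 → V
K(10)+A(0): 10 → K
R(17)+Y(24): 41≡15 → P
V(21)+J(9): 30≡4 → E
K(10)+W(22): 32≡6 → G
J(9)+G(6): 15 → P
J(9)+A(0): 9 → J
I(8)+Y(24): 32≡6 → G
X(23)+J(9): 32≡6 → G
N(13)+W(22): 35≡9 → J
D(3)+G(6): 9 → J
K(10)+A(0): 10 → K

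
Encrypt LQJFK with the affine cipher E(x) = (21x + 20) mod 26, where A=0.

RSBVW

L(11): 21·11+20=251≡17 → R
Q(16): 21·16+20=356≡18 → S
J(9): 21·9+20=209≡1 → B
F(5): 21·5+20=125≡21 → V
K(10): 21·10+20=230≡22 → W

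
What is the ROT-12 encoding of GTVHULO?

SFHTGXA

G(6): 6+12=18 → S
T(19): 19+12=31≡5 → F
V(21): 21+12=33≡7 → H
H(7): 7+12=19 → T
U(20): 20+12=32≡6 → G
L(11): 11+12=23 → X
O(14): 14+12=26≡0 → A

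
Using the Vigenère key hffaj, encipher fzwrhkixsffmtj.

Repeat the key across the message: hffajhffajhffa
f(5)+h(7): 12 → m
z(25)+f(5): 30≡4 → e
w(22)+f(5): 27≡1 → b
r(17)+a(0): 17 → r
h(7)+j(9): 16 → q
k(10)+h(7): 17 → r
i(8)+f(5): 13 → n
x(23)+f(5): 28≡2 → c
s(18)+a(0): 18 → s
f(5)+j(9): 14 → o
f(5)+h(7): 12 → m
m(12)+f(5): 17 → r
t(19)+f(5): 24 → y
j(9)+a(0): 9 → j

mebrqrncsomryj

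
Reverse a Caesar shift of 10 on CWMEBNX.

SMCURDN

C(2): 2−10=-8≡18 → S
W(22): 22−10=12 → M
M(12): 12−10=2 → C
E(4): 4−10=-6≡20 → U
B(1): 1−10=-9≡17 → R
N(13): 13−10=3 → D
X(23): 23−10=13 → N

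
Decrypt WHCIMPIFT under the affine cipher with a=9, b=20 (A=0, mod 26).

GNYQCLQHX

The inverse of 9 mod 26 is 3, since 9·3=27≡1. Apply D(y)=3·(y−20) mod 26:
W(22): 3·(22−20)=6 → G
H(7): 3·(7−20)=-39≡13 → N
C(2): 3·(2−20)=-54≡24 → Y
I(8): 3·(8−20)=-36≡16 → Q
M(12): 3·(12−20)=-24≡2 → C
P(15): 3·(15−20)=-15≡11 → L
I(8): 3·(8−20)=-36≡16 → Q
F(5): 3·(5−20)=-45≡7 → H
T(19): 3·(19−20)=-3≡23 → X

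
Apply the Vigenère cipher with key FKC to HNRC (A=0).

Repeat the key across the message: FKCF
H(7)+F(5): 12 → M
N(13)+K(10): 23 → X
R(17)+C(2): 19 → T
C(2)+F(5): 7 → H

MXTH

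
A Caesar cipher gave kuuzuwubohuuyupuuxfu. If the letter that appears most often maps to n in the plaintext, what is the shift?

The most frequent ciphertext letter is u (appears 10 times).
u is position 20; n is position 13.
Shift = 7.

7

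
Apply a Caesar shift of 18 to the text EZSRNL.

WRKJFD

E(4): 4+18=22 → W
Z(25): 25+18=43≡17 → R
S(18): 18+18=36≡10 → K
R(17): 17+18=35≡9 → J
N(13): 13+18=31≡5 → F
L(11): 11+18=29≡3 → D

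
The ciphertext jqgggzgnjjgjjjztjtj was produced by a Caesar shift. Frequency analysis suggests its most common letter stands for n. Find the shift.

22

The most frequent ciphertext letter is j (appears 8 times).
j is position 9; n is position 13.
Shift = -4≡22.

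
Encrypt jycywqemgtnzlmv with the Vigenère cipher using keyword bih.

kgjzexfunuvgmuc

Repeat the key across the message: bihbihbihbihbih
j(9)+b(1): 10 → k
y(24)+i(8): 32≡6 → g
c(2)+h(7): 9 → j
y(24)+b(1): 25 → z
w(22)+i(8): 30≡4 → e
q(16)+h(7): 23 → x
e(4)+b(1): 5 → f
m(12)+i(8): 20 → u
g(6)+h(7): 13 → n
t(19)+b(1): 20 → u
n(13)+i(8): 21 → v
z(25)+h(7): 32≡6 → g
l(11)+b(1): 12 → m
m(12)+i(8): 20 → u
v(21)+h(7): 28≡2 → c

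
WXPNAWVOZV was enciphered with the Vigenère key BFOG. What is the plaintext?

Repeat the key across the ciphertext: BFOGBFOGBF
W(22)−B(1): 21 → V
X(23)−F(5): 18 → S
P(15)−O(14): 1 → B
N(13)−G(6): 7 → H
A(0)−B(1): -1≡25 → Z
W(22)−F(5): 17 → R
V(21)−O(14): 7 → H
O(14)−G(6): 8 → I
Z(25)−B(1): 24 → Y
V(21)−F(5): 16 → Q

VSBHZRHIYQ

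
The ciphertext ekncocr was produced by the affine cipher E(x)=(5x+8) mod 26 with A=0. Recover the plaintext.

The inverse of 5 mod 26 is 21, since 5·21=105≡1. Apply D(y)=21·(y−8) mod 26:
e(4): 21·(4−8)=-84≡20 → u
k(10): 21·(10−8)=42≡16 → q
n(13): 21·(13−8)=105≡1 → b
c(2): 21·(2−8)=-126≡4 → e
o(14): 21·(14−8)=126≡22 → w
c(2): 21·(2−8)=-126≡4 → e
r(17): 21·(17−8)=189≡7 → h

uqbeweh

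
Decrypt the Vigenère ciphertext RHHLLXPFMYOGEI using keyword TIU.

YZNSDDWXSFGMLA

Repeat the key across the ciphertext: TIUTIUTIUTIUTI
R(17)−T(19): -2≡24 → Y
H(7)−I(8): -1≡25 → Z
H(7)−U(20): -13≡13 → N
L(11)−T(19): -8≡18 → S
L(11)−I(8): 3 → D
X(23)−U(20): 3 → D
P(15)−T(19): -4≡22 → W
F(5)−I(8): -3≡23 → X
M(12)−U(20): -8≡18 → S
Y(24)−T(19): 5 → F
O(14)−I(8): 6 → G
G(6)−U(20): -14≡12 → M
E(4)−T(19): -15≡11 → L
I(8)−I(8): 0 → A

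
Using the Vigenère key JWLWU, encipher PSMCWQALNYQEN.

Repeat the key across the message: JWLWUJWLWUJWL
P(15)+J(9): 24 → Y
S(18)+W(22): 40≡14 → O
M(12)+L(11): 23 → X
C(2)+W(22): 24 → Y
W(22)+U(20): 42≡16 → Q
Q(16)+J(9): 25 → Z
A(0)+W(22): 22 → W
L(11)+L(11): 22 → W
N(13)+W(22): 35≡9 → J
Y(24)+U(20): 44≡18 → S
Q(16)+J(9): 25 → Z
E(4)+W(22): 26≡0 → A
N(13)+L(11): 24 → Y

YOXYQZWWJSZAY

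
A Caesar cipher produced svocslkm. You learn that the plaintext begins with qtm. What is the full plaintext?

From the crib: s(18)−q(16)=2, so the shift is 2.
Subtract 2 from each ciphertext letter:
s(18): 18−2=16 → q
v(21): 21−2=19 → t
o(14): 14−2=12 → m
c(2): 2−2=0 → a
s(18): 18−2=16 → q
l(11): 11−2=9 → j
k(10): 10−2=8 → i
m(12): 12−2=10 → k

qtmaqjik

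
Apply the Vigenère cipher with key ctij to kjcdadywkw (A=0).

mckmcwgfmp

Repeat the key across the message: ctijctijct
k(10)+c(2): 12 → m
j(9)+t(19): 28≡2 → c
c(2)+i(8): 10 → k
d(3)+j(9): 12 → m
a(0)+c(2): 2 → c
d(3)+t(19): 22 → w
y(24)+i(8): 32≡6 → g
w(22)+j(9): 31≡5 → f
k(10)+c(2): 12 → m
w(22)+t(19): 41≡15 → p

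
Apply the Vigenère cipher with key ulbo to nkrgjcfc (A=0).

Repeat the key across the message: ulboulbo
n(13)+u(20): 33≡7 → h
k(10)+l(11): 21 → v
r(17)+b(1): 18 → s
g(6)+o(14): 20 → u
j(9)+u(20): 29≡3 → d
c(2)+l(11): 13 → n
f(5)+b(1): 6 → g
c(2)+o(14): 16 → q

hvsudngq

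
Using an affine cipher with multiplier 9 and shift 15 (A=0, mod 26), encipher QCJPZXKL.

Q(16): 9·16+15=159≡3 → D
C(2): 9·2+15=33≡7 → H
J(9): 9·9+15=96≡18 → S
P(15): 9·15+15=150≡20 → U
Z(25): 9·25+15=240≡6 → G
X(23): 9·23+15=222≡14 → O
K(10): 9·10+15=105≡1 → B
L(11): 9·11+15=114≡10 → K

DHSUGOBK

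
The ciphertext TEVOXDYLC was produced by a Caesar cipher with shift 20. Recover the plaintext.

T(19): 19−20=-1≡25 → Z
E(4): 4−20=-16≡10 → K
V(21): 21−20=1 → B
O(14): 14−20=-6≡20 → U
X(23): 23−20=3 → D
D(3): 3−20=-17≡9 → J
Y(24): 24−20=4 → E
L(11): 11−20=-9≡17 → R
C(2): 2−20=-18≡8 → I

ZKBUDJERI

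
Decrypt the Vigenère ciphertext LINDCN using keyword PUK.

Repeat the key across the ciphertext: PUKPUK
L(11)−P(15): -4≡22 → W
I(8)−U(20): -12≡14 → O
N(13)−K(10): 3 → D
D(3)−P(15): -12≡14 → O
C(2)−U(20): -18≡8 → I
N(13)−K(10): 3 → D

WODOID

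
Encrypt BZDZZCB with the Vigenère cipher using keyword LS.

MRORKUM

Repeat the key across the message: LSLSLSL
B(1)+L(11): 12 → M
Z(25)+S(18): 43≡17 → R
D(3)+L(11): 14 → O
Z(25)+S(18): 43≡17 → R
Z(25)+L(11): 36≡10 → K
C(2)+S(18): 20 → U
B(1)+L(11): 12 → M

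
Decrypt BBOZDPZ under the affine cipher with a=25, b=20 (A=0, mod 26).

TTGVRFV

The inverse of 25 mod 26 is 25, since 25·25=625≡1. Apply D(y)=25·(y−20) mod 26:
B(1): 25·(1−20)=-475≡19 → T
B(1): 25·(1−20)=-475≡19 → T
O(14): 25·(14−20)=-150≡6 → G
Z(25): 25·(25−20)=125≡21 → V
D(3): 25·(3−20)=-425≡17 → R
P(15): 25·(15−20)=-125≡5 → F
Z(25): 25·(25−20)=125≡21 → V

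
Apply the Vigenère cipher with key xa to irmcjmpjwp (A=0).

Repeat the key across the message: xaxaxaxaxa
i(8)+x(23): 31≡5 → f
r(17)+a(0): 17 → r
m(12)+x(23): 35≡9 → j
c(2)+a(0): 2 → c
j(9)+x(23): 32≡6 → g
m(12)+a(0): 12 → m
p(15)+x(23): 38≡12 → m
j(9)+a(0): 9 → j
w(22)+x(23): 45≡19 → t
p(15)+a(0): 15 → p

frjcgmmjtp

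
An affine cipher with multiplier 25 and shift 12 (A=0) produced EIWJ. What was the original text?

IEQD

The inverse of 25 mod 26 is 25, since 25·25=625≡1. Apply D(y)=25·(y−12) mod 26:
E(4): 25·(4−12)=-200≡8 → I
I(8): 25·(8−12)=-100≡4 → E
W(22): 25·(22−12)=250≡16 → Q
J(9): 25·(9−12)=-75≡3 → D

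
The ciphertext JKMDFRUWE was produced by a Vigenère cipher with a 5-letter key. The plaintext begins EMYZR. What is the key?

FYOEO

Subtract each crib letter from the matching ciphertext letter (mod 26):
J(9)−E(4)=5 → F
K(10)−M(12)=-2≡24 → Y
M(12)−Y(24)=-12≡14 → O
D(3)−Z(25)=-22≡4 → E
F(5)−R(17)=-12≡14 → O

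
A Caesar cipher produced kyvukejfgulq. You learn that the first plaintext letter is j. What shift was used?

From the crib: k(10)−j(9)=1, so the shift is 1.

1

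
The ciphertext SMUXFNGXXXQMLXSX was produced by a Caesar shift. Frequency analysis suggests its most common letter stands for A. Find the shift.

The most frequent ciphertext letter is X (appears 6 times).
X is position 23; A is position 0.
Shift = 23.

23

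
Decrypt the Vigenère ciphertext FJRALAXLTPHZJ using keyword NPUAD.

Repeat the key across the ciphertext: NPUADNPUADNPU
F(5)−N(13): -8≡18 → S
J(9)−P(15): -6≡20 → U
R(17)−U(20): -3≡23 → X
A(0)−A(0): 0 → A
L(11)−D(3): 8 → I
A(0)−N(13): -13≡13 → N
X(23)−P(15): 8 → I
L(11)−U(20): -9≡17 → R
T(19)−A(0): 19 → T
P(15)−D(3): 12 → M
H(7)−N(13): -6≡20 → U
Z(25)−P(15): 10 → K
J(9)−U(20): -11≡15 → P

SUXAINIRTMUKP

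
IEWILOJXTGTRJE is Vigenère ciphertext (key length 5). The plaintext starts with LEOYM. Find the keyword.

XAIKZ

Subtract each crib letter from the matching ciphertext letter (mod 26):
I(8)−L(11)=-3≡23 → X
E(4)−E(4)=0 → A
W(22)−O(14)=8 → I
I(8)−Y(24)=-16≡10 → K
L(11)−M(12)=-1≡25 → Z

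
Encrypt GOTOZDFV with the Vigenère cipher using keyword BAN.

Repeat the key across the message: BANBANBA
G(6)+B(1): 7 → H
O(14)+A(0): 14 → O
T(19)+N(13): 32≡6 → G
O(14)+B(1): 15 → P
Z(25)+A(0): 25 → Z
D(3)+N(13): 16 → Q
F(5)+B(1): 6 → G
V(21)+A(0): 21 → V

HOGPZQGV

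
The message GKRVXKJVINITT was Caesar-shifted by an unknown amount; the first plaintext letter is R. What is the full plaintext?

From the crib: G(6)−R(17)=-11≡15, so the shift is 15.
Subtract 15 from each ciphertext letter:
G(6): 6−15=-9≡17 → R
K(10): 10−15=-5≡21 → V
R(17): 17−15=2 → C
V(21): 21−15=6 → G
X(23): 23−15=8 → I
K(10): 10−15=-5≡21 → V
J(9): 9−15=-6≡20 → U
V(21): 21−15=6 → G
I(8): 8−15=-7≡19 → T
N(13): 13−15=-2≡24 → Y
I(8): 8−15=-7≡19 → T
T(19): 19−15=4 → E
T(19): 19−15=4 → E

RVCGIVUGTYTEE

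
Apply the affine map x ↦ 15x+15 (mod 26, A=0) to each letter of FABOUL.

F(5): 15·5+15=90≡12 → M
A(0): 15·0+15=15 → P
B(1): 15·1+15=30≡4 → E
O(14): 15·14+15=225≡17 → R
U(20): 15·20+15=315≡3 → D
L(11): 15·11+15=180≡24 → Y

MPERDY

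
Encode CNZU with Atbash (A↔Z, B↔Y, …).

C(2) → X(23)
N(13) → M(12)
Z(25) → A(0)
U(20) → F(5)

XMAF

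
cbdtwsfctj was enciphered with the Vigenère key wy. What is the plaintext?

gdhvaujexl

Repeat the key across the ciphertext: wywywywywy
c(2)−w(22): -20≡6 → g
b(1)−y(24): -23≡3 → d
d(3)−w(22): -19≡7 → h
t(19)−y(24): -5≡21 → v
w(22)−w(22): 0 → a
s(18)−y(24): -6≡20 → u
f(5)−w(22): -17≡9 → j
c(2)−y(24): -22≡4 → e
t(19)−w(22): -3≡23 → x
j(9)−y(24): -15≡11 → l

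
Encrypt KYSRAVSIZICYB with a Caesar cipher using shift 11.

K(10): 10+11=21 → V
Y(24): 24+11=35≡9 → J
S(18): 18+11=29≡3 → D
R(17): 17+11=28≡2 → C
A(0): 0+11=11 → L
V(21): 21+11=32≡6 → G
S(18): 18+11=29≡3 → D
I(8): 8+11=19 → T
Z(25): 25+11=36≡10 → K
I(8): 8+11=19 → T
C(2): 2+11=13 → N
Y(24): 24+11=35≡9 → J
B(1): 1+11=12 → M

VJDCLGDTKTNJM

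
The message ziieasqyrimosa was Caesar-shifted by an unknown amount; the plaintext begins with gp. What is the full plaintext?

gpplhzxfyptvzh

From the crib: z(25)−g(6)=19, so the shift is 19.
Subtract 19 from each ciphertext letter:
z(25): 25−19=6 → g
i(8): 8−19=-11≡15 → p
i(8): 8−19=-11≡15 → p
e(4): 4−19=-15≡11 → l
a(0): 0−19=-19≡7 → h
s(18): 18−19=-1≡25 → z
q(16): 16−19=-3≡23 → x
y(24): 24−19=5 → f
r(17): 17−19=-2≡24 → y
i(8): 8−19=-11≡15 → p
m(12): 12−19=-7≡19 → t
o(14): 14−19=-5≡21 → v
s(18): 18−19=-1≡25 → z
a(0): 0−19=-19≡7 → h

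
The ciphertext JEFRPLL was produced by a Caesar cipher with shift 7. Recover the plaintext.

J(9): 9−7=2 → C
E(4): 4−7=-3≡23 → X
F(5): 5−7=-2≡24 → Y
R(17): 17−7=10 → K
P(15): 15−7=8 → I
L(11): 11−7=4 → E
L(11): 11−7=4 → E

CXYKIEE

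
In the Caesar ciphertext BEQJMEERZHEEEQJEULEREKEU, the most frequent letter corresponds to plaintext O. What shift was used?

16

The most frequent ciphertext letter is E (appears 10 times).
E is position 4; O is position 14.
Shift = -10≡16.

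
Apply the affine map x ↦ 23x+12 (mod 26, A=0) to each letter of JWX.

LYV

J(9): 23·9+12=219≡11 → L
W(22): 23·22+12=518≡24 → Y
X(23): 23·23+12=541≡21 → V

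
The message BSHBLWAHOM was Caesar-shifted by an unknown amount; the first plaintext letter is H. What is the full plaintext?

HYNHRCGNUS

From the crib: B(1)−H(7)=-6≡20, so the shift is 20.
Subtract 20 from each ciphertext letter:
B(1): 1−20=-19≡7 → H
S(18): 18−20=-2≡24 → Y
H(7): 7−20=-13≡13 → N
B(1): 1−20=-19≡7 → H
L(11): 11−20=-9≡17 → R
W(22): 22−20=2 → C
A(0): 0−20=-20≡6 → G
H(7): 7−20=-13≡13 → N
O(14): 14−20=-6≡20 → U
M(12): 12−20=-8≡18 → S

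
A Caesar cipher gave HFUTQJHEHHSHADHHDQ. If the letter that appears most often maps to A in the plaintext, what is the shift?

The most frequent ciphertext letter is H (appears 7 times).
H is position 7; A is position 0.
Shift = 7.

7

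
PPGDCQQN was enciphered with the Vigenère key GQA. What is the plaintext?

JZGXMQKX

Repeat the key across the ciphertext: GQAGQAGQ
P(15)−G(6): 9 → J
P(15)−Q(16): -1≡25 → Z
G(6)−A(0): 6 → G
D(3)−G(6): -3≡23 → X
C(2)−Q(16): -14≡12 → M
Q(16)−A(0): 16 → Q
Q(16)−G(6): 10 → K
N(13)−Q(16): -3≡23 → X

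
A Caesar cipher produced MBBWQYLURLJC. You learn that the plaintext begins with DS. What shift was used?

From the crib: M(12)−D(3)=9, so the shift is 9.

9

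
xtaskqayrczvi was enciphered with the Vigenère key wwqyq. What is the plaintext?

Repeat the key across the ciphertext: wwqyqwwqyqwwq
x(23)−w(22): 1 → b
t(19)−w(22): -3≡23 → x
a(0)−q(16): -16≡10 → k
s(18)−y(24): -6≡20 → u
k(10)−q(16): -6≡20 → u
q(16)−w(22): -6≡20 → u
a(0)−w(22): -22≡4 → e
y(24)−q(16): 8 → i
r(17)−y(24): -7≡19 → t
c(2)−q(16): -14≡12 → m
z(25)−w(22): 3 → d
v(21)−w(22): -1≡25 → z
i(8)−q(16): -8≡18 → s

bxkuuueitmdzs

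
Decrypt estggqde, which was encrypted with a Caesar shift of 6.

ymnaakxy

e(4): 4−6=-2≡24 → y
s(18): 18−6=12 → m
t(19): 19−6=13 → n
g(6): 6−6=0 → a
g(6): 6−6=0 → a
q(16): 16−6=10 → k
d(3): 3−6=-3≡23 → x
e(4): 4−6=-2≡24 → y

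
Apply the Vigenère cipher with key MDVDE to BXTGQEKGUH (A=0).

Repeat the key across the message: MDVDEMDVDE
B(1)+M(12): 13 → N
X(23)+D(3): 26≡0 → A
T(19)+V(21): 40≡14 → O
G(6)+D(3): 9 → J
Q(16)+E(4): 20 → U
E(4)+M(12): 16 → Q
K(10)+D(3): 13 → N
G(6)+V(21): 27≡1 → B
U(20)+D(3): 23 → X
H(7)+E(4): 11 → L

NAOJUQNBXL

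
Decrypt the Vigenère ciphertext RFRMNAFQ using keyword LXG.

GILBQUUT

Repeat the key across the ciphertext: LXGLXGLX
R(17)−L(11): 6 → G
F(5)−X(23): -18≡8 → I
R(17)−G(6): 11 → L
M(12)−L(11): 1 → B
N(13)−X(23): -10≡16 → Q
A(0)−G(6): -6≡20 → U
F(5)−L(11): -6≡20 → U
Q(16)−X(23): -7≡19 → T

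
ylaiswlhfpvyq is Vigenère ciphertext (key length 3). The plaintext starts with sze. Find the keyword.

gmw

Subtract each crib letter from the matching ciphertext letter (mod 26):
y(24)−s(18)=6 → g
l(11)−z(25)=-14≡12 → m
a(0)−e(4)=-4≡22 → w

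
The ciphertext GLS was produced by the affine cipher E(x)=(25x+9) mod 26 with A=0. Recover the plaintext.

DYR

The inverse of 25 mod 26 is 25, since 25·25=625≡1. Apply D(y)=25·(y−9) mod 26:
G(6): 25·(6−9)=-75≡3 → D
L(11): 25·(11−9)=50≡24 → Y
S(18): 25·(18−9)=225≡17 → R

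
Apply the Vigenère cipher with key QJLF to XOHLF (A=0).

Repeat the key across the message: QJLFQ
X(23)+Q(16): 39≡13 → N
O(14)+J(9): 23 → X
H(7)+L(11): 18 → S
L(11)+F(5): 16 → Q
F(5)+Q(16): 21 → V

NXSQV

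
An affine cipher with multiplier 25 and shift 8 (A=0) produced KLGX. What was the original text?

YXCL

The inverse of 25 mod 26 is 25, since 25·25=625≡1. Apply D(y)=25·(y−8) mod 26:
K(10): 25·(10−8)=50≡24 → Y
L(11): 25·(11−8)=75≡23 → X
G(6): 25·(6−8)=-50≡2 → C
X(23): 25·(23−8)=375≡11 → L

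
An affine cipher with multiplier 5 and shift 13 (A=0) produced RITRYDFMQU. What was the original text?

GZWGXYOFLR

The inverse of 5 mod 26 is 21, since 5·21=105≡1. Apply D(y)=21·(y−13) mod 26:
R(17): 21·(17−13)=84≡6 → G
I(8): 21·(8−13)=-105≡25 → Z
T(19): 21·(19−13)=126≡22 → W
R(17): 21·(17−13)=84≡6 → G
Y(24): 21·(24−13)=231≡23 → X
D(3): 21·(3−13)=-210≡24 → Y
F(5): 21·(5−13)=-168≡14 → O
M(12): 21·(12−13)=-21≡5 → F
Q(16): 21·(16−13)=63≡11 → L
U(20): 21·(20−13)=147≡17 → R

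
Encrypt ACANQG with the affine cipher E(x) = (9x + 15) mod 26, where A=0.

A(0): 9·0+15=15 → P
C(2): 9·2+15=33≡7 → H
A(0): 9·0+15=15 → P
N(13): 9·13+15=132≡2 → C
Q(16): 9·16+15=159≡3 → D
G(6): 9·6+15=69≡17 → R

PHPCDR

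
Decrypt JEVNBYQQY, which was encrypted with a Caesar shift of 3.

GBSKYVNNV

J(9): 9−3=6 → G
E(4): 4−3=1 → B
V(21): 21−3=18 → S
N(13): 13−3=10 → K
B(1): 1−3=-2≡24 → Y
Y(24): 24−3=21 → V
Q(16): 16−3=13 → N
Q(16): 16−3=13 → N
Y(24): 24−3=21 → V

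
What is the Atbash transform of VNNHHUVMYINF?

EMMSSFENBRMU

V(21) → E(4)
N(13) → M(12)
N(13) → M(12)
H(7) → S(18)
H(7) → S(18)
U(20) → F(5)
V(21) → E(4)
M(12) → N(13)
Y(24) → B(1)
I(8) → R(17)
N(13) → M(12)
F(5) → U(20)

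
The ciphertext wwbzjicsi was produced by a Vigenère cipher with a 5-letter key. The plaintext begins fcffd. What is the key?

ruwug

Subtract each crib letter from the matching ciphertext letter (mod 26):
w(22)−f(5)=17 → r
w(22)−c(2)=20 → u
b(1)−f(5)=-4≡22 → w
z(25)−f(5)=20 → u
j(9)−d(3)=6 → g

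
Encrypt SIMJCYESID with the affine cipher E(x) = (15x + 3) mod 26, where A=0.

S(18): 15·18+3=273≡13 → N
I(8): 15·8+3=123≡19 → T
M(12): 15·12+3=183≡1 → B
J(9): 15·9+3=138≡8 → I
C(2): 15·2+3=33≡7 → H
Y(24): 15·24+3=363≡25 → Z
E(4): 15·4+3=63≡11 → L
S(18): 15·18+3=273≡13 → N
I(8): 15·8+3=123≡19 → T
D(3): 15·3+3=48≡22 → W

NTBIHZLNTW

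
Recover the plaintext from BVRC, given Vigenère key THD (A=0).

Repeat the key across the ciphertext: THDT
B(1)−T(19): -18≡8 → I
V(21)−H(7): 14 → O
R(17)−D(3): 14 → O
C(2)−T(19): -17≡9 → J

IOOJ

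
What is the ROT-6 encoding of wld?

w(22): 22+6=28≡2 → c
l(11): 11+6=17 → r
d(3): 3+6=9 → j

crj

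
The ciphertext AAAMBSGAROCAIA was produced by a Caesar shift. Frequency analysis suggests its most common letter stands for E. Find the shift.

The most frequent ciphertext letter is A (appears 6 times).
A is position 0; E is position 4.
Shift = -4≡22.

22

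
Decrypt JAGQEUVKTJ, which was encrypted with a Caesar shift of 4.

J(9): 9−4=5 → F
A(0): 0−4=-4≡22 → W
G(6): 6−4=2 → C
Q(16): 16−4=12 → M
E(4): 4−4=0 → A
U(20): 20−4=16 → Q
V(21): 21−4=17 → R
K(10): 10−4=6 → G
T(19): 19−4=15 → P
J(9): 9−4=5 → F

FWCMAQRGPF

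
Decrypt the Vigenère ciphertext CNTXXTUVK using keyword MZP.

QOELYEIWV

Repeat the key across the ciphertext: MZPMZPMZP
C(2)−M(12): -10≡16 → Q
N(13)−Z(25): -12≡14 → O
T(19)−P(15): 4 → E
X(23)−M(12): 11 → L
X(23)−Z(25): -2≡24 → Y
T(19)−P(15): 4 → E
U(20)−M(12): 8 → I
V(21)−Z(25): -4≡22 → W
K(10)−P(15): -5≡21 → V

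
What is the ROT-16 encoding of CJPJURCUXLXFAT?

C(2): 2+16=18 → S
J(9): 9+16=25 → Z
P(15): 15+16=31≡5 → F
J(9): 9+16=25 → Z
U(20): 20+16=36≡10 → K
R(17): 17+16=33≡7 → H
C(2): 2+16=18 → S
U(20): 20+16=36≡10 → K
X(23): 23+16=39≡13 → N
L(11): 11+16=27≡1 → B
X(23): 23+16=39≡13 → N
F(5): 5+16=21 → V
A(0): 0+16=16 → Q
T(19): 19+16=35≡9 → J

SZFZKHSKNBNVQJ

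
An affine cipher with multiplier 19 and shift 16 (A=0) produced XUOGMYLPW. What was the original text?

ZSEUIKXPO

The inverse of 19 mod 26 is 11, since 19·11=209≡1. Apply D(y)=11·(y−16) mod 26:
X(23): 11·(23−16)=77≡25 → Z
U(20): 11·(20−16)=44≡18 → S
O(14): 11·(14−16)=-22≡4 → E
G(6): 11·(6−16)=-110≡20 → U
M(12): 11·(12−16)=-44≡8 → I
Y(24): 11·(24−16)=88≡10 → K
L(11): 11·(11−16)=-55≡23 → X
P(15): 11·(15−16)=-11≡15 → P
W(22): 11·(22−16)=66≡14 → O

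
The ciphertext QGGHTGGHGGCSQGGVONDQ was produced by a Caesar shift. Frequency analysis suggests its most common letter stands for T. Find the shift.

The most frequent ciphertext letter is G (appears 8 times).
G is position 6; T is position 19.
Shift = -13≡13.

13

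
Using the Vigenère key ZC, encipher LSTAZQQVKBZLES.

Repeat the key across the message: ZCZCZCZCZCZCZC
L(11)+Z(25): 36≡10 → K
S(18)+C(2): 20 → U
T(19)+Z(25): 44≡18 → S
A(0)+C(2): 2 → C
Z(25)+Z(25): 50≡24 → Y
Q(16)+C(2): 18 → S
Q(16)+Z(25): 41≡15 → P
V(21)+C(2): 23 → X
K(10)+Z(25): 35≡9 → J
B(1)+C(2): 3 → D
Z(25)+Z(25): 50≡24 → Y
L(11)+C(2): 13 → N
E(4)+Z(25): 29≡3 → D
S(18)+C(2): 20 → U

KUSCYSPXJDYNDU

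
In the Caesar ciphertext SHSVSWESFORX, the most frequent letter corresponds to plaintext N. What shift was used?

5

The most frequent ciphertext letter is S (appears 4 times).
S is position 18; N is position 13.
Shift = 5.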